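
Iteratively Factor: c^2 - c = (c)*(c - 1)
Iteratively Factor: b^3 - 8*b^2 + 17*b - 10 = (b - 2)*(b^2 - 6*b + 5) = (b - 2)*(b - 1)*(b - 5)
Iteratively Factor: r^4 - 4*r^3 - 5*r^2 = (r + 1)*(r^3 - 5*r^2) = (r - 5)*(r + 1)*(r^2) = r*(r - 5)*(r + 1)*(r)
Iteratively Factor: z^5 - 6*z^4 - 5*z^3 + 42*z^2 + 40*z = (z)*(z^4 - 6*z^3 - 5*z^2 + 42*z + 40) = z*(z + 2)*(z^3 - 8*z^2 + 11*z + 20) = z*(z - 4)*(z + 2)*(z^2 - 4*z - 5) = z*(z - 5)*(z - 4)*(z + 2)*(z + 1)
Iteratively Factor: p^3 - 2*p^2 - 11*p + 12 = (p - 1)*(p^2 - p - 12) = (p - 4)*(p - 1)*(p + 3)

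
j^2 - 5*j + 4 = (j - 4)*(j - 1)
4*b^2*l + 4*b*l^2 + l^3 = l*(2*b + l)^2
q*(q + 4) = q^2 + 4*q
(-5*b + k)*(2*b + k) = -10*b^2 - 3*b*k + k^2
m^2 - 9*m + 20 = (m - 5)*(m - 4)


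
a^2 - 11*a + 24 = (a - 8)*(a - 3)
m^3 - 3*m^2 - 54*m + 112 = (m - 8)*(m - 2)*(m + 7)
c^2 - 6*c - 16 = (c - 8)*(c + 2)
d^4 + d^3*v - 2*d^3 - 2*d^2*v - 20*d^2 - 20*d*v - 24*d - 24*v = (d - 6)*(d + 2)^2*(d + v)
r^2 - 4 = (r - 2)*(r + 2)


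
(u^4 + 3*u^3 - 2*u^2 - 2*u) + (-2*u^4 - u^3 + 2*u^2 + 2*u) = -u^4 + 2*u^3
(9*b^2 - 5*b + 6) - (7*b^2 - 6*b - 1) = 2*b^2 + b + 7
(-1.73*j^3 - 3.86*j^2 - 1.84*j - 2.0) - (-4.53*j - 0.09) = -1.73*j^3 - 3.86*j^2 + 2.69*j - 1.91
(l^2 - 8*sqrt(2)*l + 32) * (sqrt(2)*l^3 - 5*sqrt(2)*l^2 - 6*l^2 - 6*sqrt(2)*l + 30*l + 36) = sqrt(2)*l^5 - 22*l^4 - 5*sqrt(2)*l^4 + 74*sqrt(2)*l^3 + 110*l^3 - 400*sqrt(2)*l^2 - 60*l^2 - 480*sqrt(2)*l + 960*l + 1152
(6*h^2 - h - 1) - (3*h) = 6*h^2 - 4*h - 1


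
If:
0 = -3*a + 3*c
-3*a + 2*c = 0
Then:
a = 0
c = 0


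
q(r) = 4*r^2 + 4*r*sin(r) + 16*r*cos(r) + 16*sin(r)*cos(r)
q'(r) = -16*r*sin(r) + 4*r*cos(r) + 8*r - 16*sin(r)^2 + 4*sin(r) + 16*cos(r)^2 + 16*cos(r)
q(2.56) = -9.73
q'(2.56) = -15.41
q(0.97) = 23.20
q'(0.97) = 3.72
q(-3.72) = 89.73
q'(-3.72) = 10.46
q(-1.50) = 12.16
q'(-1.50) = -55.06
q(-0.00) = 0.00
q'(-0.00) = 32.00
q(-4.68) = 70.81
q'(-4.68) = 25.52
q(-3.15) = 89.85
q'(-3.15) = -12.14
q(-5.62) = 49.40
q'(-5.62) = 11.63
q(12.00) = 705.02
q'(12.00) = 257.67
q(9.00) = 201.63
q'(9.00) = -22.51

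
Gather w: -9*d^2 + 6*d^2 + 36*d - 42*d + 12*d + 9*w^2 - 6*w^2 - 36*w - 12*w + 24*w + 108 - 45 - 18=-3*d^2 + 6*d + 3*w^2 - 24*w + 45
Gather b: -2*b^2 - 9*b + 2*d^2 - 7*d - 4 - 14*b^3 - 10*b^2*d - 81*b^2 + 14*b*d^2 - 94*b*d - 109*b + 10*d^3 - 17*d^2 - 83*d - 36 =-14*b^3 + b^2*(-10*d - 83) + b*(14*d^2 - 94*d - 118) + 10*d^3 - 15*d^2 - 90*d - 40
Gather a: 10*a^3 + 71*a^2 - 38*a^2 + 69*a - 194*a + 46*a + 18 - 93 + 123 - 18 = 10*a^3 + 33*a^2 - 79*a + 30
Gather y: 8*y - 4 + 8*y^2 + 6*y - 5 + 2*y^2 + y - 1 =10*y^2 + 15*y - 10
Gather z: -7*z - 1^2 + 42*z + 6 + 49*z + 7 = 84*z + 12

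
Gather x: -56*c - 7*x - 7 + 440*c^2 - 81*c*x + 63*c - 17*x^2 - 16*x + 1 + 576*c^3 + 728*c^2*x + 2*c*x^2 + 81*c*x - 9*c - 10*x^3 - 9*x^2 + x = 576*c^3 + 440*c^2 - 2*c - 10*x^3 + x^2*(2*c - 26) + x*(728*c^2 - 22) - 6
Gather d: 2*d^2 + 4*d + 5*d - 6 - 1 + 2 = 2*d^2 + 9*d - 5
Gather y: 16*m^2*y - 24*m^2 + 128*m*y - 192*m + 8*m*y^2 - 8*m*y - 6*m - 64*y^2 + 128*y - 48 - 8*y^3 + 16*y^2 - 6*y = -24*m^2 - 198*m - 8*y^3 + y^2*(8*m - 48) + y*(16*m^2 + 120*m + 122) - 48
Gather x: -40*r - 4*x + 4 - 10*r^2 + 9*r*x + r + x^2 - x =-10*r^2 - 39*r + x^2 + x*(9*r - 5) + 4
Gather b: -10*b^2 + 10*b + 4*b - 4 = -10*b^2 + 14*b - 4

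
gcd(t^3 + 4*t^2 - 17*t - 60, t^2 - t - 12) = t^2 - t - 12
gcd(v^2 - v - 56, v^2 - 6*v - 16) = v - 8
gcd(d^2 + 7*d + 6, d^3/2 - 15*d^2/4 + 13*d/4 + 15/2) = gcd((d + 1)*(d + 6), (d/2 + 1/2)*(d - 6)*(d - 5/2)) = d + 1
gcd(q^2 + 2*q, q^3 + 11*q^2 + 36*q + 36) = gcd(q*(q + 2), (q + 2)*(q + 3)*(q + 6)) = q + 2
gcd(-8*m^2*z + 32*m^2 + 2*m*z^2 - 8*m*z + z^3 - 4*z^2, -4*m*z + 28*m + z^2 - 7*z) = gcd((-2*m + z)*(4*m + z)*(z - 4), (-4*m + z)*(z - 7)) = 1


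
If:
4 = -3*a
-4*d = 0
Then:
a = -4/3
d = 0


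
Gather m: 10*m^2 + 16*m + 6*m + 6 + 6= 10*m^2 + 22*m + 12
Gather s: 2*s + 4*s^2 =4*s^2 + 2*s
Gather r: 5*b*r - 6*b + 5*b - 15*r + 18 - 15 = -b + r*(5*b - 15) + 3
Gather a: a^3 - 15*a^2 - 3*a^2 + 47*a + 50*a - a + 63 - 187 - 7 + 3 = a^3 - 18*a^2 + 96*a - 128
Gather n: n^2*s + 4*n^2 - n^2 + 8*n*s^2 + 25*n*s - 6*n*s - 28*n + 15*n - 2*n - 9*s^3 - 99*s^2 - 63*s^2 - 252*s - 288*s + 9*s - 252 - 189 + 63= n^2*(s + 3) + n*(8*s^2 + 19*s - 15) - 9*s^3 - 162*s^2 - 531*s - 378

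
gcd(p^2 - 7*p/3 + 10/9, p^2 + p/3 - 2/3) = p - 2/3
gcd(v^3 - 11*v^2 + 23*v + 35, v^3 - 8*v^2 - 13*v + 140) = v^2 - 12*v + 35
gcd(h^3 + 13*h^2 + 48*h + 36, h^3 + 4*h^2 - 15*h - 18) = h^2 + 7*h + 6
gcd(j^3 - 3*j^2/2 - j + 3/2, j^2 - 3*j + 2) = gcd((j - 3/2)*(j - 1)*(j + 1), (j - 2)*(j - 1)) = j - 1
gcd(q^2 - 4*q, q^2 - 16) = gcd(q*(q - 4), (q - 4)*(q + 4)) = q - 4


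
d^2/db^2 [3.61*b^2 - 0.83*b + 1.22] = 7.22000000000000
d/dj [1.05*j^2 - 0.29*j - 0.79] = 2.1*j - 0.29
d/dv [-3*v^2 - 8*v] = -6*v - 8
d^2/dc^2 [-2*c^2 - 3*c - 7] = -4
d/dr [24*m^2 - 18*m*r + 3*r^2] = -18*m + 6*r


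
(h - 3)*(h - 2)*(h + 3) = h^3 - 2*h^2 - 9*h + 18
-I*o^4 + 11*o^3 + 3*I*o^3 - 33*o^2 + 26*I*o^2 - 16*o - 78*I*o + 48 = (o - 3)*(o + 2*I)*(o + 8*I)*(-I*o + 1)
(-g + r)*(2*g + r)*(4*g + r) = -8*g^3 + 2*g^2*r + 5*g*r^2 + r^3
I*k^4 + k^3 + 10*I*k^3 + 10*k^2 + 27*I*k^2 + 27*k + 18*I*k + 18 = (k + 3)*(k + 6)*(k - I)*(I*k + I)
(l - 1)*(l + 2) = l^2 + l - 2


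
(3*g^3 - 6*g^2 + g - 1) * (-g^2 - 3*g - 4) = -3*g^5 - 3*g^4 + 5*g^3 + 22*g^2 - g + 4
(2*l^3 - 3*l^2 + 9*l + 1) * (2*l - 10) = 4*l^4 - 26*l^3 + 48*l^2 - 88*l - 10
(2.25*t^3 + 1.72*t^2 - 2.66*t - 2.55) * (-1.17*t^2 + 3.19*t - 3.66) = -2.6325*t^5 + 5.1651*t^4 + 0.364*t^3 - 11.7971*t^2 + 1.6011*t + 9.333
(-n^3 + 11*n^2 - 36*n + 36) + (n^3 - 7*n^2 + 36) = 4*n^2 - 36*n + 72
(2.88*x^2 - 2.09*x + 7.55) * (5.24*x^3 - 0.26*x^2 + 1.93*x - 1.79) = 15.0912*x^5 - 11.7004*x^4 + 45.6638*x^3 - 11.1519*x^2 + 18.3126*x - 13.5145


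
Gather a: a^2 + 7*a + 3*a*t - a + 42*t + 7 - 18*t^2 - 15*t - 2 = a^2 + a*(3*t + 6) - 18*t^2 + 27*t + 5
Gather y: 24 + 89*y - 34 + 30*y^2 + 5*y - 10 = 30*y^2 + 94*y - 20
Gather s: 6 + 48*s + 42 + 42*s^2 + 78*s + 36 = 42*s^2 + 126*s + 84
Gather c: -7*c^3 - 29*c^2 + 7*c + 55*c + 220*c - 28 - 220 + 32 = -7*c^3 - 29*c^2 + 282*c - 216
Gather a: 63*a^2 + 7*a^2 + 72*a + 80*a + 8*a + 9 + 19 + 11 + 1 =70*a^2 + 160*a + 40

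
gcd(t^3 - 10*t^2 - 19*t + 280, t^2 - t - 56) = t - 8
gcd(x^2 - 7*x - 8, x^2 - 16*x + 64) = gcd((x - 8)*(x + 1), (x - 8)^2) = x - 8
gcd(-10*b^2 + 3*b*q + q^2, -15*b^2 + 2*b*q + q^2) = 5*b + q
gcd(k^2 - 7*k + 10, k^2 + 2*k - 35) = k - 5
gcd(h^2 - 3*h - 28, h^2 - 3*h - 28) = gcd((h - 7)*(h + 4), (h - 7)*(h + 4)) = h^2 - 3*h - 28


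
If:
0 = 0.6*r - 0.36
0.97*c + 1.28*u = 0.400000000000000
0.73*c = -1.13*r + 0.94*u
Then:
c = -0.27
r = 0.60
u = 0.51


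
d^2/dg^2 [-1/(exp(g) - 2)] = (-exp(g) - 2)*exp(g)/(exp(g) - 2)^3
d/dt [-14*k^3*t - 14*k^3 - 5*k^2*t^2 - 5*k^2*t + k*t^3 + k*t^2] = k*(-14*k^2 - 10*k*t - 5*k + 3*t^2 + 2*t)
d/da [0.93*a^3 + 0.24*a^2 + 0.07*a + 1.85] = 2.79*a^2 + 0.48*a + 0.07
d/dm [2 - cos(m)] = sin(m)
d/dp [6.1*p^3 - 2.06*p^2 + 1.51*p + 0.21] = 18.3*p^2 - 4.12*p + 1.51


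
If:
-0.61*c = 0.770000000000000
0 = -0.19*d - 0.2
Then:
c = -1.26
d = -1.05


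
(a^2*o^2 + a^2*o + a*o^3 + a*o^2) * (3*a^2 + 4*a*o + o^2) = 3*a^4*o^2 + 3*a^4*o + 7*a^3*o^3 + 7*a^3*o^2 + 5*a^2*o^4 + 5*a^2*o^3 + a*o^5 + a*o^4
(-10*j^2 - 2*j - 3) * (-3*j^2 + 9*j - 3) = 30*j^4 - 84*j^3 + 21*j^2 - 21*j + 9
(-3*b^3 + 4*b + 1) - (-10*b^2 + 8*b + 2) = -3*b^3 + 10*b^2 - 4*b - 1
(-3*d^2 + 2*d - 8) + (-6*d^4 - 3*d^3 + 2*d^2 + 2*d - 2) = -6*d^4 - 3*d^3 - d^2 + 4*d - 10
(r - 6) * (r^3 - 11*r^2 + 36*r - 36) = r^4 - 17*r^3 + 102*r^2 - 252*r + 216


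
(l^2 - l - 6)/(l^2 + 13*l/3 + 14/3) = 3*(l - 3)/(3*l + 7)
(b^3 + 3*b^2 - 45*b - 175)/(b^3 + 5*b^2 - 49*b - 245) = (b + 5)/(b + 7)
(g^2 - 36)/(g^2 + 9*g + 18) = (g - 6)/(g + 3)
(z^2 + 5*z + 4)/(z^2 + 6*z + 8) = (z + 1)/(z + 2)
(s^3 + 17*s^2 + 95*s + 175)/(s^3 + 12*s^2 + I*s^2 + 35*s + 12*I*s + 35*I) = (s + 5)/(s + I)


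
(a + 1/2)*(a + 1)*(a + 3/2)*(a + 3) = a^4 + 6*a^3 + 47*a^2/4 + 9*a + 9/4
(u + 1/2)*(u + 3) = u^2 + 7*u/2 + 3/2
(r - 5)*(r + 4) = r^2 - r - 20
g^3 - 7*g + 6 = (g - 2)*(g - 1)*(g + 3)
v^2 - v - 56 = (v - 8)*(v + 7)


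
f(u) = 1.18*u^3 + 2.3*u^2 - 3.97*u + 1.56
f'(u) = 3.54*u^2 + 4.6*u - 3.97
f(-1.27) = 7.89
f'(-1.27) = -4.10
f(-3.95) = -19.60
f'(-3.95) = 33.09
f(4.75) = 161.06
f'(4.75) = 97.75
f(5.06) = 193.23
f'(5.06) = 109.94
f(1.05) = 1.29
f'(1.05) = 4.76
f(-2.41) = 7.97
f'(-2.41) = 5.50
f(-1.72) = 9.19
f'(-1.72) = -1.41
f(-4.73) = -53.08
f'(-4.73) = 53.47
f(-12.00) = -1658.64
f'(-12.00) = 450.59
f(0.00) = 1.56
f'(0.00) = -3.97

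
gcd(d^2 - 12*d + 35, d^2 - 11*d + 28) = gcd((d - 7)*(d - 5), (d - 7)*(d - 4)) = d - 7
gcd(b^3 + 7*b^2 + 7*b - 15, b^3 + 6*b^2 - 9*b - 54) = b + 3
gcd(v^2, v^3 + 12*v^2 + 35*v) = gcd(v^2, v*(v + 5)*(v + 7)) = v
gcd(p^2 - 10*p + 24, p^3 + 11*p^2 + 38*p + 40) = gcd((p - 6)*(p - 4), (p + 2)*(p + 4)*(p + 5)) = 1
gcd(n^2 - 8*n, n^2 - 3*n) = n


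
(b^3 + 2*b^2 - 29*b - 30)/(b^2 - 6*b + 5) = (b^2 + 7*b + 6)/(b - 1)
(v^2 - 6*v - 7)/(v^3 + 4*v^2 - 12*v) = (v^2 - 6*v - 7)/(v*(v^2 + 4*v - 12))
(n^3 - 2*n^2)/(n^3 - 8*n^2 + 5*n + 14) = n^2/(n^2 - 6*n - 7)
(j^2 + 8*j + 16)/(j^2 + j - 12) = (j + 4)/(j - 3)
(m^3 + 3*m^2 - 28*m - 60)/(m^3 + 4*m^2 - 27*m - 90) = (m + 2)/(m + 3)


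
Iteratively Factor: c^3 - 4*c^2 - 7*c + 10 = (c + 2)*(c^2 - 6*c + 5) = (c - 5)*(c + 2)*(c - 1)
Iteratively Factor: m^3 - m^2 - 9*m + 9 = (m + 3)*(m^2 - 4*m + 3) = (m - 3)*(m + 3)*(m - 1)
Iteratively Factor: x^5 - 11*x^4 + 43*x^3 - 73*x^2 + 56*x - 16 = (x - 1)*(x^4 - 10*x^3 + 33*x^2 - 40*x + 16) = (x - 1)^2*(x^3 - 9*x^2 + 24*x - 16) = (x - 4)*(x - 1)^2*(x^2 - 5*x + 4) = (x - 4)*(x - 1)^3*(x - 4)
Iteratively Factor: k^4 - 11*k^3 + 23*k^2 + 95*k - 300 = (k - 4)*(k^3 - 7*k^2 - 5*k + 75) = (k - 4)*(k + 3)*(k^2 - 10*k + 25) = (k - 5)*(k - 4)*(k + 3)*(k - 5)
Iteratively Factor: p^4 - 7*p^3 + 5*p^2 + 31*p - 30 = (p - 3)*(p^3 - 4*p^2 - 7*p + 10) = (p - 3)*(p - 1)*(p^2 - 3*p - 10) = (p - 5)*(p - 3)*(p - 1)*(p + 2)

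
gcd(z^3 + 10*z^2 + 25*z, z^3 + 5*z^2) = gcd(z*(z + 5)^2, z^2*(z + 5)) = z^2 + 5*z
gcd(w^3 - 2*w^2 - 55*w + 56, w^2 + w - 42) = w + 7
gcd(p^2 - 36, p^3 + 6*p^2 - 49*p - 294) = p + 6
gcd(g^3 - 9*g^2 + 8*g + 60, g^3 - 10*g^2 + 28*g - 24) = g - 6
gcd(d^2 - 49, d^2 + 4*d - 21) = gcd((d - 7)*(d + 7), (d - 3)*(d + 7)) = d + 7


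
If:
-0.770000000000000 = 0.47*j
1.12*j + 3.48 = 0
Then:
No Solution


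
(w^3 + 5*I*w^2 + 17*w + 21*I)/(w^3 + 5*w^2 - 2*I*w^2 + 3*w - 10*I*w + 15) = (w + 7*I)/(w + 5)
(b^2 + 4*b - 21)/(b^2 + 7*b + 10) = (b^2 + 4*b - 21)/(b^2 + 7*b + 10)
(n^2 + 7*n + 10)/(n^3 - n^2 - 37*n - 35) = (n + 2)/(n^2 - 6*n - 7)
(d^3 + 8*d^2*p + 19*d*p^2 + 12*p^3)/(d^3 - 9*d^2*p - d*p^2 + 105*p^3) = (d^2 + 5*d*p + 4*p^2)/(d^2 - 12*d*p + 35*p^2)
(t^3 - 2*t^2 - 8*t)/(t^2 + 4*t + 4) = t*(t - 4)/(t + 2)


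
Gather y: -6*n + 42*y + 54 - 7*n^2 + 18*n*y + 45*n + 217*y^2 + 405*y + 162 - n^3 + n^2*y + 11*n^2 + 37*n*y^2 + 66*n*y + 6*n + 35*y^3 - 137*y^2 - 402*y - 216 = -n^3 + 4*n^2 + 45*n + 35*y^3 + y^2*(37*n + 80) + y*(n^2 + 84*n + 45)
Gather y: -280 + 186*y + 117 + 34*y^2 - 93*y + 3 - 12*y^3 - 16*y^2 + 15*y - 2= -12*y^3 + 18*y^2 + 108*y - 162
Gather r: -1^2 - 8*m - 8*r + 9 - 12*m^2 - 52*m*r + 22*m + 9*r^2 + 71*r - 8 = -12*m^2 + 14*m + 9*r^2 + r*(63 - 52*m)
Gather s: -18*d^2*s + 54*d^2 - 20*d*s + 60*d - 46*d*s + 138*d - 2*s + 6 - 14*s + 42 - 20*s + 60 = 54*d^2 + 198*d + s*(-18*d^2 - 66*d - 36) + 108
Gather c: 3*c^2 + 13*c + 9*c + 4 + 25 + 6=3*c^2 + 22*c + 35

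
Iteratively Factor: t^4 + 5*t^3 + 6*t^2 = (t)*(t^3 + 5*t^2 + 6*t) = t*(t + 2)*(t^2 + 3*t) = t^2*(t + 2)*(t + 3)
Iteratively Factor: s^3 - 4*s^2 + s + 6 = (s - 3)*(s^2 - s - 2) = (s - 3)*(s - 2)*(s + 1)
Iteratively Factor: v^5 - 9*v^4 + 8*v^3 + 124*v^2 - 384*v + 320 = (v - 4)*(v^4 - 5*v^3 - 12*v^2 + 76*v - 80) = (v - 4)*(v - 2)*(v^3 - 3*v^2 - 18*v + 40) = (v - 4)*(v - 2)^2*(v^2 - v - 20) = (v - 4)*(v - 2)^2*(v + 4)*(v - 5)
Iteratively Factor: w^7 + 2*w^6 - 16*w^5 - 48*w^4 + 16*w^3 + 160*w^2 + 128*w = (w - 2)*(w^6 + 4*w^5 - 8*w^4 - 64*w^3 - 112*w^2 - 64*w) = (w - 4)*(w - 2)*(w^5 + 8*w^4 + 24*w^3 + 32*w^2 + 16*w) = (w - 4)*(w - 2)*(w + 2)*(w^4 + 6*w^3 + 12*w^2 + 8*w) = (w - 4)*(w - 2)*(w + 2)^2*(w^3 + 4*w^2 + 4*w) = (w - 4)*(w - 2)*(w + 2)^3*(w^2 + 2*w) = (w - 4)*(w - 2)*(w + 2)^4*(w)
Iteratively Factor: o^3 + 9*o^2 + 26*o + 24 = (o + 2)*(o^2 + 7*o + 12) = (o + 2)*(o + 3)*(o + 4)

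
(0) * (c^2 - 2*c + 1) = 0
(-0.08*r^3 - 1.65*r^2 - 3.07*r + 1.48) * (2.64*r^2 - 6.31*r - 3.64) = -0.2112*r^5 - 3.8512*r^4 + 2.5979*r^3 + 29.2849*r^2 + 1.836*r - 5.3872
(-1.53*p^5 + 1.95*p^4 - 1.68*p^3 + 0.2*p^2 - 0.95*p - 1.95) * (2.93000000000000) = -4.4829*p^5 + 5.7135*p^4 - 4.9224*p^3 + 0.586*p^2 - 2.7835*p - 5.7135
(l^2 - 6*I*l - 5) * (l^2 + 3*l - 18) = l^4 + 3*l^3 - 6*I*l^3 - 23*l^2 - 18*I*l^2 - 15*l + 108*I*l + 90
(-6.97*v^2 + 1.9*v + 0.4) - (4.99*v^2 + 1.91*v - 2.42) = -11.96*v^2 - 0.01*v + 2.82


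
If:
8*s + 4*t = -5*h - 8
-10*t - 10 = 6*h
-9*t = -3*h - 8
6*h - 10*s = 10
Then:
No Solution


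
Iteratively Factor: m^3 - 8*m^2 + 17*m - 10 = (m - 5)*(m^2 - 3*m + 2) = (m - 5)*(m - 2)*(m - 1)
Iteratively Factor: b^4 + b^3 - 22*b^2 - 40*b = (b)*(b^3 + b^2 - 22*b - 40) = b*(b + 2)*(b^2 - b - 20) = b*(b + 2)*(b + 4)*(b - 5)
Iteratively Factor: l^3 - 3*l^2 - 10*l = (l)*(l^2 - 3*l - 10) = l*(l - 5)*(l + 2)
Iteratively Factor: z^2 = (z)*(z)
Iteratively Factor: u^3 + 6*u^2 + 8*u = (u + 4)*(u^2 + 2*u) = (u + 2)*(u + 4)*(u)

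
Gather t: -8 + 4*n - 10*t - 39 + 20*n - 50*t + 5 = 24*n - 60*t - 42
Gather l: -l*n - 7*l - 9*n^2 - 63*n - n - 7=l*(-n - 7) - 9*n^2 - 64*n - 7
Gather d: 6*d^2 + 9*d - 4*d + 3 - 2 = 6*d^2 + 5*d + 1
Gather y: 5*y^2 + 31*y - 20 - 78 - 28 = 5*y^2 + 31*y - 126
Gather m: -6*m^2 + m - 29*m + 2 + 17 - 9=-6*m^2 - 28*m + 10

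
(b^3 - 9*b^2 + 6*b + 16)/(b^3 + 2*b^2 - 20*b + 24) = (b^2 - 7*b - 8)/(b^2 + 4*b - 12)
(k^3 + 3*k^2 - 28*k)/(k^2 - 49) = k*(k - 4)/(k - 7)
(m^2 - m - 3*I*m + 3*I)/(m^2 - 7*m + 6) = (m - 3*I)/(m - 6)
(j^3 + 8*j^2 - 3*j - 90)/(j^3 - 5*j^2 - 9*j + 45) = (j^2 + 11*j + 30)/(j^2 - 2*j - 15)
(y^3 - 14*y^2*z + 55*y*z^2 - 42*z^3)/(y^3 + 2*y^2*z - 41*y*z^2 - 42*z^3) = (y^2 - 8*y*z + 7*z^2)/(y^2 + 8*y*z + 7*z^2)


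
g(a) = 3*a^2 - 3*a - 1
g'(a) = 6*a - 3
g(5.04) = 60.08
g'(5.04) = 27.24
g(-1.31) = 8.08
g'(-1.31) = -10.86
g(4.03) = 35.63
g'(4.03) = 21.18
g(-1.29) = 7.86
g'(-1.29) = -10.74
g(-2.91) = 33.13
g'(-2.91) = -20.46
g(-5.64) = 111.35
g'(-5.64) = -36.84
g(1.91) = 4.21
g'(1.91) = 8.46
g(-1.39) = 8.97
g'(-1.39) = -11.34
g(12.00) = 395.00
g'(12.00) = 69.00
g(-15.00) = 719.00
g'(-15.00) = -93.00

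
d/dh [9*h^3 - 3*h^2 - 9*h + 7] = 27*h^2 - 6*h - 9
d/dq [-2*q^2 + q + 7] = 1 - 4*q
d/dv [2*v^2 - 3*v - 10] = 4*v - 3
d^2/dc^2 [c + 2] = 0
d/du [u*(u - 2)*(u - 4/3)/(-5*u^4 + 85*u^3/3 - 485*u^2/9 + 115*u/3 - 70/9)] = 3*(27*u^4 - 72*u^3 + 39*u^2 + 42*u - 28)/(5*(81*u^6 - 594*u^5 + 1647*u^4 - 2172*u^3 + 1423*u^2 - 434*u + 49))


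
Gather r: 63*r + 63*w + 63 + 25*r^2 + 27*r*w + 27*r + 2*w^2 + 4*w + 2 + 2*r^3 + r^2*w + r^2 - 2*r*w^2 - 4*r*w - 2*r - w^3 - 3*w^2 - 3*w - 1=2*r^3 + r^2*(w + 26) + r*(-2*w^2 + 23*w + 88) - w^3 - w^2 + 64*w + 64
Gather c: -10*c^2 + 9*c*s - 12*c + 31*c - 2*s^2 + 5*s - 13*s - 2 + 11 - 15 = -10*c^2 + c*(9*s + 19) - 2*s^2 - 8*s - 6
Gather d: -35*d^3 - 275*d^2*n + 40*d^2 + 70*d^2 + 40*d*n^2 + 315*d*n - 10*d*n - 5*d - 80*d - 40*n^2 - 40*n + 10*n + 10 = -35*d^3 + d^2*(110 - 275*n) + d*(40*n^2 + 305*n - 85) - 40*n^2 - 30*n + 10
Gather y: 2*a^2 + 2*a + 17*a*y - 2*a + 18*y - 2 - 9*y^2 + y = 2*a^2 - 9*y^2 + y*(17*a + 19) - 2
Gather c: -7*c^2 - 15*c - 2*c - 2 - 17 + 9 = -7*c^2 - 17*c - 10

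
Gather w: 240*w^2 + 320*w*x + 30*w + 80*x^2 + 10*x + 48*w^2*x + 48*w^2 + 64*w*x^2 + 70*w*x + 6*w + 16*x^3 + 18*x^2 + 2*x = w^2*(48*x + 288) + w*(64*x^2 + 390*x + 36) + 16*x^3 + 98*x^2 + 12*x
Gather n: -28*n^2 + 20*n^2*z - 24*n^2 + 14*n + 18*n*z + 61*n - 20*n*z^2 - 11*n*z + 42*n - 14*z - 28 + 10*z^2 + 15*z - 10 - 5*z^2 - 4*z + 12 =n^2*(20*z - 52) + n*(-20*z^2 + 7*z + 117) + 5*z^2 - 3*z - 26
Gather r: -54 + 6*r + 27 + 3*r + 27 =9*r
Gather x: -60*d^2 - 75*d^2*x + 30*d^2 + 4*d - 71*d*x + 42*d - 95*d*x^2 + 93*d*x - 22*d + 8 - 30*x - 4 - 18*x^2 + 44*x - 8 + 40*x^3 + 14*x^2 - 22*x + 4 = -30*d^2 + 24*d + 40*x^3 + x^2*(-95*d - 4) + x*(-75*d^2 + 22*d - 8)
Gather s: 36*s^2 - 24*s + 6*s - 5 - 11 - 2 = 36*s^2 - 18*s - 18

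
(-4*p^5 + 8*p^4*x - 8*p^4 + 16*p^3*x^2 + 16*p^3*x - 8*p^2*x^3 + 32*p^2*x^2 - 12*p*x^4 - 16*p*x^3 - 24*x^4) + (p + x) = -4*p^5 + 8*p^4*x - 8*p^4 + 16*p^3*x^2 + 16*p^3*x - 8*p^2*x^3 + 32*p^2*x^2 - 12*p*x^4 - 16*p*x^3 + p - 24*x^4 + x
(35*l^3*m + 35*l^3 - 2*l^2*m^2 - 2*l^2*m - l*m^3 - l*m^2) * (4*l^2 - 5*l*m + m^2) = 140*l^5*m + 140*l^5 - 183*l^4*m^2 - 183*l^4*m + 41*l^3*m^3 + 41*l^3*m^2 + 3*l^2*m^4 + 3*l^2*m^3 - l*m^5 - l*m^4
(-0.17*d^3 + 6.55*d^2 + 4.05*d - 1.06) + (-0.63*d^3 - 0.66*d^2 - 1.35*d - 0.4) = -0.8*d^3 + 5.89*d^2 + 2.7*d - 1.46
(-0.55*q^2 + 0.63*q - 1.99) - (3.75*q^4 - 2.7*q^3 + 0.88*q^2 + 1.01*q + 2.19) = -3.75*q^4 + 2.7*q^3 - 1.43*q^2 - 0.38*q - 4.18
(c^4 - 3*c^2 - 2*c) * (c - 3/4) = c^5 - 3*c^4/4 - 3*c^3 + c^2/4 + 3*c/2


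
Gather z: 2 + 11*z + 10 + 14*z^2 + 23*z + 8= 14*z^2 + 34*z + 20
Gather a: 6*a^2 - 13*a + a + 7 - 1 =6*a^2 - 12*a + 6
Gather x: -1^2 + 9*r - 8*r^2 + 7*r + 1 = -8*r^2 + 16*r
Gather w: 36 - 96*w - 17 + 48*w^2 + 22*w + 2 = 48*w^2 - 74*w + 21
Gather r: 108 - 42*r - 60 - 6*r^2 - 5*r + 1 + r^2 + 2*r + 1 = -5*r^2 - 45*r + 50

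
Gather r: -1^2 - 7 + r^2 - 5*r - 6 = r^2 - 5*r - 14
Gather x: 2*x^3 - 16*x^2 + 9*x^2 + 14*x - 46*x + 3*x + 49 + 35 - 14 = 2*x^3 - 7*x^2 - 29*x + 70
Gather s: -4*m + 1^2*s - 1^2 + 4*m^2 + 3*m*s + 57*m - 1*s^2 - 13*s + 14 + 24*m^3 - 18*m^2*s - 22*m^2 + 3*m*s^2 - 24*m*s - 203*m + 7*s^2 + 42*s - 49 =24*m^3 - 18*m^2 - 150*m + s^2*(3*m + 6) + s*(-18*m^2 - 21*m + 30) - 36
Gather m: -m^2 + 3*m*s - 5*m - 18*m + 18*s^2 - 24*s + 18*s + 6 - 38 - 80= -m^2 + m*(3*s - 23) + 18*s^2 - 6*s - 112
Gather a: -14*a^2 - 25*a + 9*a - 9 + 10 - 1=-14*a^2 - 16*a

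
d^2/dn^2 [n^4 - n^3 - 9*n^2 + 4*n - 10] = 12*n^2 - 6*n - 18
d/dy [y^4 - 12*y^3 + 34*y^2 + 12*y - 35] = 4*y^3 - 36*y^2 + 68*y + 12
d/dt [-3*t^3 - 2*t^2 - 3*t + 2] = -9*t^2 - 4*t - 3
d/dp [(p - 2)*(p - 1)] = 2*p - 3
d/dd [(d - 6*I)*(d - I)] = 2*d - 7*I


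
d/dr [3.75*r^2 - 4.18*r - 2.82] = 7.5*r - 4.18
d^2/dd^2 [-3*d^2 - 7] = -6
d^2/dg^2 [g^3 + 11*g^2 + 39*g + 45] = 6*g + 22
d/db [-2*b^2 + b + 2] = 1 - 4*b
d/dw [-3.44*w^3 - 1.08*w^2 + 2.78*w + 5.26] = -10.32*w^2 - 2.16*w + 2.78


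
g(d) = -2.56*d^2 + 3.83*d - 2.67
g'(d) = 3.83 - 5.12*d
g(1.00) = -1.40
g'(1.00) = -1.29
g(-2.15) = -22.74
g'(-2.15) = 14.84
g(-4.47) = -70.94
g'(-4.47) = 26.72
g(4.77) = -42.65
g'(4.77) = -20.59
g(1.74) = -3.76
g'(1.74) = -5.08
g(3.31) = -18.04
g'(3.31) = -13.12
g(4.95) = -46.44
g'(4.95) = -21.51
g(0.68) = -1.25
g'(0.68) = 0.35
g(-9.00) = -244.50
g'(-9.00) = 49.91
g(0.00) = -2.67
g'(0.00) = 3.83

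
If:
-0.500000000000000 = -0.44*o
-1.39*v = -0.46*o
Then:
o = 1.14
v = 0.38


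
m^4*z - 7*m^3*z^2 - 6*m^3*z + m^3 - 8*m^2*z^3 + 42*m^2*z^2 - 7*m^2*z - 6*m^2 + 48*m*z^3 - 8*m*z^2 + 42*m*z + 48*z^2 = (m - 6)*(m - 8*z)*(m + z)*(m*z + 1)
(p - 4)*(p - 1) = p^2 - 5*p + 4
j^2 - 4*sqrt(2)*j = j*(j - 4*sqrt(2))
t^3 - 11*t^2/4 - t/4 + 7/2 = (t - 2)*(t - 7/4)*(t + 1)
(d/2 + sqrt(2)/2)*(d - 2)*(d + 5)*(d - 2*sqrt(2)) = d^4/2 - sqrt(2)*d^3/2 + 3*d^3/2 - 7*d^2 - 3*sqrt(2)*d^2/2 - 6*d + 5*sqrt(2)*d + 20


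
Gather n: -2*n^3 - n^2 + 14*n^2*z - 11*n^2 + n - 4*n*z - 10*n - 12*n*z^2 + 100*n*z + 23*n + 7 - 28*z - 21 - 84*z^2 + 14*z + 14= -2*n^3 + n^2*(14*z - 12) + n*(-12*z^2 + 96*z + 14) - 84*z^2 - 14*z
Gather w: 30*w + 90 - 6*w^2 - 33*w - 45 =-6*w^2 - 3*w + 45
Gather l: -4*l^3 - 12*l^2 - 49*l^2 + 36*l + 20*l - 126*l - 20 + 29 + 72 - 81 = -4*l^3 - 61*l^2 - 70*l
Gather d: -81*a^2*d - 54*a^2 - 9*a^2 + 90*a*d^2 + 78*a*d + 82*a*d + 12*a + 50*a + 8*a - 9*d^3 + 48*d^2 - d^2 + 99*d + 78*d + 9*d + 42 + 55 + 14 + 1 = -63*a^2 + 70*a - 9*d^3 + d^2*(90*a + 47) + d*(-81*a^2 + 160*a + 186) + 112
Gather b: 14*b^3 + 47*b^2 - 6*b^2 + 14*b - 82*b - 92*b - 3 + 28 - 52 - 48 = 14*b^3 + 41*b^2 - 160*b - 75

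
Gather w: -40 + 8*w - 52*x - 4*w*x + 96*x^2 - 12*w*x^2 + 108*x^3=w*(-12*x^2 - 4*x + 8) + 108*x^3 + 96*x^2 - 52*x - 40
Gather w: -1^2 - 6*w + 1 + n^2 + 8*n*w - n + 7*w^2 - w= n^2 - n + 7*w^2 + w*(8*n - 7)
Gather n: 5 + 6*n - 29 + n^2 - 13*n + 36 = n^2 - 7*n + 12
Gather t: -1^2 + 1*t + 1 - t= 0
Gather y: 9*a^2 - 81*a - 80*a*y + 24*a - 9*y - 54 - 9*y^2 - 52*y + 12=9*a^2 - 57*a - 9*y^2 + y*(-80*a - 61) - 42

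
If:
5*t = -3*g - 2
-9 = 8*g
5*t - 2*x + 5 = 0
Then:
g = -9/8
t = 11/40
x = 51/16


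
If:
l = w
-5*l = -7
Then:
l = 7/5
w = 7/5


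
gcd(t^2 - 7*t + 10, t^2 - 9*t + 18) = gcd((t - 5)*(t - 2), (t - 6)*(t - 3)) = 1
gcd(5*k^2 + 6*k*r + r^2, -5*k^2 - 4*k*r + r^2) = k + r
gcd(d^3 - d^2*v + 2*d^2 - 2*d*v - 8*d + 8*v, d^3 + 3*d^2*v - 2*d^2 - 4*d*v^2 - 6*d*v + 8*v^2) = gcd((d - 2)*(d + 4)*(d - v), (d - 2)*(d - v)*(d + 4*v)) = -d^2 + d*v + 2*d - 2*v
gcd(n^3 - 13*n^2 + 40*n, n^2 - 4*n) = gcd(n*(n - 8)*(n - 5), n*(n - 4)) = n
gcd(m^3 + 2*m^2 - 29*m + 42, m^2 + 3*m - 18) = m - 3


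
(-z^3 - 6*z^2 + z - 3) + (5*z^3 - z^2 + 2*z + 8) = 4*z^3 - 7*z^2 + 3*z + 5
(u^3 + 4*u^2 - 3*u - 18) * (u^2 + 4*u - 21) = u^5 + 8*u^4 - 8*u^3 - 114*u^2 - 9*u + 378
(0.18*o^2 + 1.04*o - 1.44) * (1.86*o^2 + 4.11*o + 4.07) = 0.3348*o^4 + 2.6742*o^3 + 2.3286*o^2 - 1.6856*o - 5.8608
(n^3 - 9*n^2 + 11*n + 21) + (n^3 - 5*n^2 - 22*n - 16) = 2*n^3 - 14*n^2 - 11*n + 5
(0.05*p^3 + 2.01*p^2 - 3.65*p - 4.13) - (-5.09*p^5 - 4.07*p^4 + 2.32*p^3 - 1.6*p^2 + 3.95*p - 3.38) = 5.09*p^5 + 4.07*p^4 - 2.27*p^3 + 3.61*p^2 - 7.6*p - 0.75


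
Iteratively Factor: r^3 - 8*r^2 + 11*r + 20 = (r - 5)*(r^2 - 3*r - 4) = (r - 5)*(r + 1)*(r - 4)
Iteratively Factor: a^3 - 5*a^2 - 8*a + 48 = (a - 4)*(a^2 - a - 12) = (a - 4)*(a + 3)*(a - 4)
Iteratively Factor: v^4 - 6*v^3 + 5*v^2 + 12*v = (v - 4)*(v^3 - 2*v^2 - 3*v) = (v - 4)*(v - 3)*(v^2 + v) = v*(v - 4)*(v - 3)*(v + 1)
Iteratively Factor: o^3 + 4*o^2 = (o)*(o^2 + 4*o) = o^2*(o + 4)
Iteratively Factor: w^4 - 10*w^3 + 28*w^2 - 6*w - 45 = (w + 1)*(w^3 - 11*w^2 + 39*w - 45) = (w - 3)*(w + 1)*(w^2 - 8*w + 15) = (w - 3)^2*(w + 1)*(w - 5)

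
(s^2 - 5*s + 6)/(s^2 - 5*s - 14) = (-s^2 + 5*s - 6)/(-s^2 + 5*s + 14)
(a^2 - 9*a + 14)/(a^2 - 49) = (a - 2)/(a + 7)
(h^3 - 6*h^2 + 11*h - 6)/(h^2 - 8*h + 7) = (h^2 - 5*h + 6)/(h - 7)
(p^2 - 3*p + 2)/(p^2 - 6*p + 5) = (p - 2)/(p - 5)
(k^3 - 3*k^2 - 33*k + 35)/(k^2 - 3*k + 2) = (k^2 - 2*k - 35)/(k - 2)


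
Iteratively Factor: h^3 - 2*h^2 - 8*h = (h + 2)*(h^2 - 4*h) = (h - 4)*(h + 2)*(h)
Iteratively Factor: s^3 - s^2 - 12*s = (s - 4)*(s^2 + 3*s) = (s - 4)*(s + 3)*(s)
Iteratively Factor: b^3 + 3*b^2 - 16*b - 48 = (b + 4)*(b^2 - b - 12) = (b - 4)*(b + 4)*(b + 3)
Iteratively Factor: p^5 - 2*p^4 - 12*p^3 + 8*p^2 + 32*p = (p + 2)*(p^4 - 4*p^3 - 4*p^2 + 16*p) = p*(p + 2)*(p^3 - 4*p^2 - 4*p + 16) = p*(p - 2)*(p + 2)*(p^2 - 2*p - 8) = p*(p - 2)*(p + 2)^2*(p - 4)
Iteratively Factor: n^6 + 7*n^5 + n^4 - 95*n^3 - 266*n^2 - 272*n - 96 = (n - 4)*(n^5 + 11*n^4 + 45*n^3 + 85*n^2 + 74*n + 24) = (n - 4)*(n + 1)*(n^4 + 10*n^3 + 35*n^2 + 50*n + 24) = (n - 4)*(n + 1)^2*(n^3 + 9*n^2 + 26*n + 24) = (n - 4)*(n + 1)^2*(n + 2)*(n^2 + 7*n + 12) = (n - 4)*(n + 1)^2*(n + 2)*(n + 4)*(n + 3)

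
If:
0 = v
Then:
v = 0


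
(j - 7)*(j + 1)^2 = j^3 - 5*j^2 - 13*j - 7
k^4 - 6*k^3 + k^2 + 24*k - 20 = (k - 5)*(k - 2)*(k - 1)*(k + 2)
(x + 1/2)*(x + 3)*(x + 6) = x^3 + 19*x^2/2 + 45*x/2 + 9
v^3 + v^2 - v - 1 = (v - 1)*(v + 1)^2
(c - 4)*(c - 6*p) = c^2 - 6*c*p - 4*c + 24*p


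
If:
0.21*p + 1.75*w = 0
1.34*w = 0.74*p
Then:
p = 0.00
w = 0.00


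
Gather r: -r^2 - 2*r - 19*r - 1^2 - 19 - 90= -r^2 - 21*r - 110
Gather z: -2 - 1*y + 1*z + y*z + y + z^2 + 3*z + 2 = z^2 + z*(y + 4)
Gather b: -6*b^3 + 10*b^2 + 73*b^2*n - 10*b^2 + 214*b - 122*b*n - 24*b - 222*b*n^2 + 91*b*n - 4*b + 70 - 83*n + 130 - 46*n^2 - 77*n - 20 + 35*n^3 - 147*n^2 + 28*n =-6*b^3 + 73*b^2*n + b*(-222*n^2 - 31*n + 186) + 35*n^3 - 193*n^2 - 132*n + 180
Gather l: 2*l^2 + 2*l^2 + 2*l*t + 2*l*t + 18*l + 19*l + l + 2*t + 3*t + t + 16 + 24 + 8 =4*l^2 + l*(4*t + 38) + 6*t + 48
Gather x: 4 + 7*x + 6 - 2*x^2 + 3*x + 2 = -2*x^2 + 10*x + 12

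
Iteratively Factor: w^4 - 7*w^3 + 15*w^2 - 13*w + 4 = (w - 1)*(w^3 - 6*w^2 + 9*w - 4) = (w - 1)^2*(w^2 - 5*w + 4) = (w - 1)^3*(w - 4)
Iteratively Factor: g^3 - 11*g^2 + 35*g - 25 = (g - 5)*(g^2 - 6*g + 5) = (g - 5)^2*(g - 1)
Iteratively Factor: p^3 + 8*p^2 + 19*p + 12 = (p + 1)*(p^2 + 7*p + 12) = (p + 1)*(p + 3)*(p + 4)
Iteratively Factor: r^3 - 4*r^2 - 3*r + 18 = (r - 3)*(r^2 - r - 6) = (r - 3)^2*(r + 2)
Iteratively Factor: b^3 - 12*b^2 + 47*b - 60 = (b - 3)*(b^2 - 9*b + 20) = (b - 4)*(b - 3)*(b - 5)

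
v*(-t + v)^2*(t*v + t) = t^3*v^2 + t^3*v - 2*t^2*v^3 - 2*t^2*v^2 + t*v^4 + t*v^3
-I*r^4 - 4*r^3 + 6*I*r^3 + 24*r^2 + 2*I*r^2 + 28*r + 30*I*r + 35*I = (r - 7)*(r - 5*I)*(r + I)*(-I*r - I)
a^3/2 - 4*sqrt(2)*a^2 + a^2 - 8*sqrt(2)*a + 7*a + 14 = (a/2 + 1)*(a - 7*sqrt(2))*(a - sqrt(2))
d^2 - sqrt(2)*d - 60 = (d - 6*sqrt(2))*(d + 5*sqrt(2))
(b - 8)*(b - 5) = b^2 - 13*b + 40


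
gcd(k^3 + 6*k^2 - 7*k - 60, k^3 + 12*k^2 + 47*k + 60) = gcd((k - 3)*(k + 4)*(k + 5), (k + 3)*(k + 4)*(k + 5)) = k^2 + 9*k + 20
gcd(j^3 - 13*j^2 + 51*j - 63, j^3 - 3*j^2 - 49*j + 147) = j^2 - 10*j + 21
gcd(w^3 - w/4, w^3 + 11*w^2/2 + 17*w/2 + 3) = w + 1/2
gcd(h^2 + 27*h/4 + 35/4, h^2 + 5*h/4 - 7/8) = h + 7/4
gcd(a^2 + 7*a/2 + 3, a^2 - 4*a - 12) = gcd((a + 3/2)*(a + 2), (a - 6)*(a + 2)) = a + 2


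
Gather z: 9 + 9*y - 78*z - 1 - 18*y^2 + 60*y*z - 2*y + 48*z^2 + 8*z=-18*y^2 + 7*y + 48*z^2 + z*(60*y - 70) + 8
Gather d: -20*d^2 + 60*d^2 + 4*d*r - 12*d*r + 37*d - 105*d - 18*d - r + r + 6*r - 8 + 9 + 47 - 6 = 40*d^2 + d*(-8*r - 86) + 6*r + 42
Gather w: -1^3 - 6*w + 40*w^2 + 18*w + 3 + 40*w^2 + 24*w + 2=80*w^2 + 36*w + 4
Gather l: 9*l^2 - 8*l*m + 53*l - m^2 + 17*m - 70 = 9*l^2 + l*(53 - 8*m) - m^2 + 17*m - 70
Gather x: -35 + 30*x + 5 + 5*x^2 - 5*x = 5*x^2 + 25*x - 30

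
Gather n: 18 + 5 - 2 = 21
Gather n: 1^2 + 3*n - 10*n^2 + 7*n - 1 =-10*n^2 + 10*n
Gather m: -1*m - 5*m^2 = -5*m^2 - m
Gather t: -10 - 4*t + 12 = 2 - 4*t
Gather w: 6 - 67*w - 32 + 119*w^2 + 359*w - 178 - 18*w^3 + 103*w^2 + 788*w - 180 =-18*w^3 + 222*w^2 + 1080*w - 384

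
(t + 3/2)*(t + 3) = t^2 + 9*t/2 + 9/2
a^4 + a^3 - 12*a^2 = a^2*(a - 3)*(a + 4)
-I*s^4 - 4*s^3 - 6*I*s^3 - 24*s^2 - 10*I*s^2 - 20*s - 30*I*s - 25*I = (s + 1)*(s + 5)*(s - 5*I)*(-I*s + 1)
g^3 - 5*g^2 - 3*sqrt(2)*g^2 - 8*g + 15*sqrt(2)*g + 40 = (g - 5)*(g - 4*sqrt(2))*(g + sqrt(2))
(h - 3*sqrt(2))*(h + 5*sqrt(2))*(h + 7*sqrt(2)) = h^3 + 9*sqrt(2)*h^2 - 2*h - 210*sqrt(2)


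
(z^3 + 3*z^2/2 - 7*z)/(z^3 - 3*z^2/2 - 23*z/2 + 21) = z/(z - 3)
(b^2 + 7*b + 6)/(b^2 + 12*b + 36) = (b + 1)/(b + 6)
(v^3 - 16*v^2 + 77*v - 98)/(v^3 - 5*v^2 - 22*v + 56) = (v - 7)/(v + 4)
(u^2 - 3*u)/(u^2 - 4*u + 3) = u/(u - 1)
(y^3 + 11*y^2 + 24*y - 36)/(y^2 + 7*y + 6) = (y^2 + 5*y - 6)/(y + 1)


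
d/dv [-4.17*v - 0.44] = -4.17000000000000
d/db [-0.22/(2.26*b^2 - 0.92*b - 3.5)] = (0.9944*b - 0.2024)/(-2.26*b^2 + 0.92*b + 3.5)^2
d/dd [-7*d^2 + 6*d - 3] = 6 - 14*d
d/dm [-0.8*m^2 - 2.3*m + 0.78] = -1.6*m - 2.3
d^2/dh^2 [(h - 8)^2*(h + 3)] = 6*h - 26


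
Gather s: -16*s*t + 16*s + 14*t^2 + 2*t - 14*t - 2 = s*(16 - 16*t) + 14*t^2 - 12*t - 2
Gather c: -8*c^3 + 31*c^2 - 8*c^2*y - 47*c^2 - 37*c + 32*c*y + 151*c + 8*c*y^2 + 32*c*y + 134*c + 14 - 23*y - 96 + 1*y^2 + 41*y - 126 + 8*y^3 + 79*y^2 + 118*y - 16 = -8*c^3 + c^2*(-8*y - 16) + c*(8*y^2 + 64*y + 248) + 8*y^3 + 80*y^2 + 136*y - 224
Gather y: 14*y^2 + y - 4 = 14*y^2 + y - 4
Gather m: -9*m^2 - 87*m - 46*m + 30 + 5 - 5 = -9*m^2 - 133*m + 30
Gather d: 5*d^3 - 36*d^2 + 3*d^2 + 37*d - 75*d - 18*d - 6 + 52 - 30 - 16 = 5*d^3 - 33*d^2 - 56*d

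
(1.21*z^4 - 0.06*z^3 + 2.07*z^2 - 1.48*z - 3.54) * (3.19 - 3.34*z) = -4.0414*z^5 + 4.0603*z^4 - 7.1052*z^3 + 11.5465*z^2 + 7.1024*z - 11.2926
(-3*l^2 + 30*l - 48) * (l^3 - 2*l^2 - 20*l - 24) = -3*l^5 + 36*l^4 - 48*l^3 - 432*l^2 + 240*l + 1152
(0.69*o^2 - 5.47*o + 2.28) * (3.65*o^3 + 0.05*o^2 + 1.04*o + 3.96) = 2.5185*o^5 - 19.931*o^4 + 8.7661*o^3 - 2.8424*o^2 - 19.29*o + 9.0288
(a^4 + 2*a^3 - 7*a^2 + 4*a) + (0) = a^4 + 2*a^3 - 7*a^2 + 4*a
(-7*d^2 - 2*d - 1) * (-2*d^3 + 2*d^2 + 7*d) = 14*d^5 - 10*d^4 - 51*d^3 - 16*d^2 - 7*d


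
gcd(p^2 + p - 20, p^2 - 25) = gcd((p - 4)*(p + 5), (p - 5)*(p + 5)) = p + 5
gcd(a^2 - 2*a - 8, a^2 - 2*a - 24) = 1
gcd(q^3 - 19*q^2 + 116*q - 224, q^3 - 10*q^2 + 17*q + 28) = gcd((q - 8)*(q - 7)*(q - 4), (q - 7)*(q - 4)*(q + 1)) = q^2 - 11*q + 28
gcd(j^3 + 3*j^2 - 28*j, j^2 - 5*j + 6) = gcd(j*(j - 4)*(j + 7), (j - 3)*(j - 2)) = 1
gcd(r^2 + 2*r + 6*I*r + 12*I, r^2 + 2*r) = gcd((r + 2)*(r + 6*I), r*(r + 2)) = r + 2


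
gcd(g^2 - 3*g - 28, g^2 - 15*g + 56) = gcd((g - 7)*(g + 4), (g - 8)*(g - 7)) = g - 7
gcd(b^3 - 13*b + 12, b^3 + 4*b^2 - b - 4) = b^2 + 3*b - 4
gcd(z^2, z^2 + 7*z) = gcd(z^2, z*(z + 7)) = z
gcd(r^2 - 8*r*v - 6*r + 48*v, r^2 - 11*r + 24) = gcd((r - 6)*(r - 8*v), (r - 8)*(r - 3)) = 1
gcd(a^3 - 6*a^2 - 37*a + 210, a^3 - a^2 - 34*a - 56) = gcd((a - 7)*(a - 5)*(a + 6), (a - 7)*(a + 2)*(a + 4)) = a - 7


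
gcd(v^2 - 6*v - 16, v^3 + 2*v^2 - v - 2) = v + 2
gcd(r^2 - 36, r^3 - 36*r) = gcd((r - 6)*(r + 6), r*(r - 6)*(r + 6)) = r^2 - 36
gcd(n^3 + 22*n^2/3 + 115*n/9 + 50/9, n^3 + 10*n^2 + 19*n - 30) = n + 5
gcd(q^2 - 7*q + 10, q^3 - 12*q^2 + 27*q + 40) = q - 5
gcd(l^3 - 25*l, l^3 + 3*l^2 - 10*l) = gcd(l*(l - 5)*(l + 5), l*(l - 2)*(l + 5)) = l^2 + 5*l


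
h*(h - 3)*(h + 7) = h^3 + 4*h^2 - 21*h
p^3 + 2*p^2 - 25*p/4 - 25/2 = (p - 5/2)*(p + 2)*(p + 5/2)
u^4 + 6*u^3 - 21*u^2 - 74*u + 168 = (u - 3)*(u - 2)*(u + 4)*(u + 7)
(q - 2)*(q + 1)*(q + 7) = q^3 + 6*q^2 - 9*q - 14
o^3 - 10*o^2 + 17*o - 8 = (o - 8)*(o - 1)^2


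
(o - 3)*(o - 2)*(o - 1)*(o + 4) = o^4 - 2*o^3 - 13*o^2 + 38*o - 24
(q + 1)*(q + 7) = q^2 + 8*q + 7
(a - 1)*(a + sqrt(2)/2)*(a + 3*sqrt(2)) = a^3 - a^2 + 7*sqrt(2)*a^2/2 - 7*sqrt(2)*a/2 + 3*a - 3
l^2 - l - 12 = (l - 4)*(l + 3)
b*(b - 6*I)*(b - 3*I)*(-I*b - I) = -I*b^4 - 9*b^3 - I*b^3 - 9*b^2 + 18*I*b^2 + 18*I*b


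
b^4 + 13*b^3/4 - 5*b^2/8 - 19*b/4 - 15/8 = (b - 5/4)*(b + 1/2)*(b + 1)*(b + 3)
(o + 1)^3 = o^3 + 3*o^2 + 3*o + 1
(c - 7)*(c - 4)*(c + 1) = c^3 - 10*c^2 + 17*c + 28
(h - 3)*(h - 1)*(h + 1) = h^3 - 3*h^2 - h + 3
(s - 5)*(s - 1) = s^2 - 6*s + 5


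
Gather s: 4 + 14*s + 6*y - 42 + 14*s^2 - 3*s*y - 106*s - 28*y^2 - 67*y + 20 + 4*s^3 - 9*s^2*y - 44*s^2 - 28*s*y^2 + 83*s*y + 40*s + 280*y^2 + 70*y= 4*s^3 + s^2*(-9*y - 30) + s*(-28*y^2 + 80*y - 52) + 252*y^2 + 9*y - 18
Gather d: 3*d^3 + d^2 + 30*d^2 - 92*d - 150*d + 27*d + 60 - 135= 3*d^3 + 31*d^2 - 215*d - 75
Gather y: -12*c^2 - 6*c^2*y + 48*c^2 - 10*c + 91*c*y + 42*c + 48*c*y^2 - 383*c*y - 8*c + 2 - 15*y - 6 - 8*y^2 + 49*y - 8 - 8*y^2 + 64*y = 36*c^2 + 24*c + y^2*(48*c - 16) + y*(-6*c^2 - 292*c + 98) - 12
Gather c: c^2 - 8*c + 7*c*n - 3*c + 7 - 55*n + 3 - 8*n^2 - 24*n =c^2 + c*(7*n - 11) - 8*n^2 - 79*n + 10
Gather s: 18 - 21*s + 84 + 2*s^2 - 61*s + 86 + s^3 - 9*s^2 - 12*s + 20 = s^3 - 7*s^2 - 94*s + 208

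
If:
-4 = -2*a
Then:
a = 2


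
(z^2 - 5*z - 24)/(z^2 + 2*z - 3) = (z - 8)/(z - 1)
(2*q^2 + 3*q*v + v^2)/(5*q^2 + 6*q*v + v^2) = (2*q + v)/(5*q + v)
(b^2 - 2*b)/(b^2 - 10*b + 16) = b/(b - 8)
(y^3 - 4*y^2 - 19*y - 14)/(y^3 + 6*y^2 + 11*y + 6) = (y - 7)/(y + 3)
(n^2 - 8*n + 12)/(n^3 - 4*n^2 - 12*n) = (n - 2)/(n*(n + 2))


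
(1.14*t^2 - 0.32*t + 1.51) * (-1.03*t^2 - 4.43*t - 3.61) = -1.1742*t^4 - 4.7206*t^3 - 4.2531*t^2 - 5.5341*t - 5.4511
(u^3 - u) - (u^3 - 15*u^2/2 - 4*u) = 15*u^2/2 + 3*u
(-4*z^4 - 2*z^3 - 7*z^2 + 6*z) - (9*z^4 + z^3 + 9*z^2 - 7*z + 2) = -13*z^4 - 3*z^3 - 16*z^2 + 13*z - 2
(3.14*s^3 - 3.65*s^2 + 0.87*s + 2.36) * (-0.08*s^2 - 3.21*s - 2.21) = -0.2512*s^5 - 9.7874*s^4 + 4.7075*s^3 + 5.085*s^2 - 9.4983*s - 5.2156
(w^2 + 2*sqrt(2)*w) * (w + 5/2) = w^3 + 5*w^2/2 + 2*sqrt(2)*w^2 + 5*sqrt(2)*w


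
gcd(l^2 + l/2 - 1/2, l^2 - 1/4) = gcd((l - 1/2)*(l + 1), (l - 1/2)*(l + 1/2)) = l - 1/2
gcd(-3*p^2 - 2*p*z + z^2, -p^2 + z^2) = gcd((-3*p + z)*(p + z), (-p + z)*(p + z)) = p + z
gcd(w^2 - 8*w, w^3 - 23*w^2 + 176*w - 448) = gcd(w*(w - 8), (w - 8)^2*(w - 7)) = w - 8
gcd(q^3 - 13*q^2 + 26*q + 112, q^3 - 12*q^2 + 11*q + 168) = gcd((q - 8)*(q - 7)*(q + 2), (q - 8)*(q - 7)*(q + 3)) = q^2 - 15*q + 56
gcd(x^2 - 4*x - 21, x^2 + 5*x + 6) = x + 3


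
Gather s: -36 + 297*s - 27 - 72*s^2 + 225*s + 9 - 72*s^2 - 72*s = -144*s^2 + 450*s - 54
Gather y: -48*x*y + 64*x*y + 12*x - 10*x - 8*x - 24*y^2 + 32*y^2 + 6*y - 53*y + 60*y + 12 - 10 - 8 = -6*x + 8*y^2 + y*(16*x + 13) - 6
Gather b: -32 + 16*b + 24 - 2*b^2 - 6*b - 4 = -2*b^2 + 10*b - 12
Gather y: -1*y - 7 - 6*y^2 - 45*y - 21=-6*y^2 - 46*y - 28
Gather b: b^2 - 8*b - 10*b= b^2 - 18*b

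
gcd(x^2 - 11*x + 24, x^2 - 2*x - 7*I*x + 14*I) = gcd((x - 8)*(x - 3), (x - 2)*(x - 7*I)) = 1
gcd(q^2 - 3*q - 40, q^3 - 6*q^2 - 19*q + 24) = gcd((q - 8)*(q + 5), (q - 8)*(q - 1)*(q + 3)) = q - 8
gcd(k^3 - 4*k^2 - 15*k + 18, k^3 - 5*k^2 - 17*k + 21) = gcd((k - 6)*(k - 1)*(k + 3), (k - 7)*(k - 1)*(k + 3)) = k^2 + 2*k - 3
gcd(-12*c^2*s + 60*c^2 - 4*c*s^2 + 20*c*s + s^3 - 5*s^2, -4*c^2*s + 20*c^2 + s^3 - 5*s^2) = 2*c*s - 10*c + s^2 - 5*s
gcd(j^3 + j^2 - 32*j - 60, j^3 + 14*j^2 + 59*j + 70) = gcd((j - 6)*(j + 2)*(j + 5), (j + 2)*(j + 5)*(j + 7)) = j^2 + 7*j + 10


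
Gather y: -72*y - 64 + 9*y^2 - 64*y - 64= 9*y^2 - 136*y - 128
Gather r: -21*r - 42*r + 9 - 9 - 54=-63*r - 54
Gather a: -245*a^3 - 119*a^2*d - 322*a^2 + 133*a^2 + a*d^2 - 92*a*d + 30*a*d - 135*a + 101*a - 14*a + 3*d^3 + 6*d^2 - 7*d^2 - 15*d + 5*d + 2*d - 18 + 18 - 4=-245*a^3 + a^2*(-119*d - 189) + a*(d^2 - 62*d - 48) + 3*d^3 - d^2 - 8*d - 4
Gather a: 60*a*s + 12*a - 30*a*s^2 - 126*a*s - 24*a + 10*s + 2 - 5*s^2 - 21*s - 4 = a*(-30*s^2 - 66*s - 12) - 5*s^2 - 11*s - 2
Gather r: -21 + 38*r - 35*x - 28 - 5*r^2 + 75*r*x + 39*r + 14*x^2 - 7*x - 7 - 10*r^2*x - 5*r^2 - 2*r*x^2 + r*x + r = r^2*(-10*x - 10) + r*(-2*x^2 + 76*x + 78) + 14*x^2 - 42*x - 56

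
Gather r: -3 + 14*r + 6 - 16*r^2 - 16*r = -16*r^2 - 2*r + 3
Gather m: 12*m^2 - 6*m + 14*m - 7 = 12*m^2 + 8*m - 7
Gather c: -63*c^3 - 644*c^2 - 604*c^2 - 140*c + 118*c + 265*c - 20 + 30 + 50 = -63*c^3 - 1248*c^2 + 243*c + 60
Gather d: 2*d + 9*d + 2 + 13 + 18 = 11*d + 33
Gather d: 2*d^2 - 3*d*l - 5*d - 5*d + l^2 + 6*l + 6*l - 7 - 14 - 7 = 2*d^2 + d*(-3*l - 10) + l^2 + 12*l - 28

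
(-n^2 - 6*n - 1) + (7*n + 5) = -n^2 + n + 4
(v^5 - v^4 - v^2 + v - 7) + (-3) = v^5 - v^4 - v^2 + v - 10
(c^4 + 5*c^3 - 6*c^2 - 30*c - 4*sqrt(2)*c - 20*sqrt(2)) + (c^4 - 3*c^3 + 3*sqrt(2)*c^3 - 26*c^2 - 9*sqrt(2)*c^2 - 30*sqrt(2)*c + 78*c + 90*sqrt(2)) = 2*c^4 + 2*c^3 + 3*sqrt(2)*c^3 - 32*c^2 - 9*sqrt(2)*c^2 - 34*sqrt(2)*c + 48*c + 70*sqrt(2)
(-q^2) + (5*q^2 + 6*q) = 4*q^2 + 6*q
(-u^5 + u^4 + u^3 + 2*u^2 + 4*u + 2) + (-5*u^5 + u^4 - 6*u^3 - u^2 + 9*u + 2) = -6*u^5 + 2*u^4 - 5*u^3 + u^2 + 13*u + 4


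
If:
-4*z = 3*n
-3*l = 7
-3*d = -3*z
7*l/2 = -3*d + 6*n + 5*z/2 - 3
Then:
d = 31/51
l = -7/3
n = -124/153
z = 31/51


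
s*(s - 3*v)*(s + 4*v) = s^3 + s^2*v - 12*s*v^2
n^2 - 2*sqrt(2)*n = n*(n - 2*sqrt(2))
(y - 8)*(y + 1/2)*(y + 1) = y^3 - 13*y^2/2 - 23*y/2 - 4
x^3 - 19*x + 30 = (x - 3)*(x - 2)*(x + 5)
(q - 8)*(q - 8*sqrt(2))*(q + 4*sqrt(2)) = q^3 - 8*q^2 - 4*sqrt(2)*q^2 - 64*q + 32*sqrt(2)*q + 512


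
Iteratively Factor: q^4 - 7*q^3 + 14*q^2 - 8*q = (q - 2)*(q^3 - 5*q^2 + 4*q) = q*(q - 2)*(q^2 - 5*q + 4) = q*(q - 2)*(q - 1)*(q - 4)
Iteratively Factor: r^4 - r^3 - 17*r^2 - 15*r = (r + 1)*(r^3 - 2*r^2 - 15*r) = r*(r + 1)*(r^2 - 2*r - 15) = r*(r + 1)*(r + 3)*(r - 5)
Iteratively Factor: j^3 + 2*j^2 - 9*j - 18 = (j + 2)*(j^2 - 9) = (j - 3)*(j + 2)*(j + 3)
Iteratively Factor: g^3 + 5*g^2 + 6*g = (g)*(g^2 + 5*g + 6) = g*(g + 3)*(g + 2)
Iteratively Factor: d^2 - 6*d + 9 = (d - 3)*(d - 3)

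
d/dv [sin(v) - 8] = cos(v)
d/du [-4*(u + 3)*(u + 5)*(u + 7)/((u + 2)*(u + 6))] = 4*(-u^4 - 16*u^3 - 85*u^2 - 150*u - 12)/(u^4 + 16*u^3 + 88*u^2 + 192*u + 144)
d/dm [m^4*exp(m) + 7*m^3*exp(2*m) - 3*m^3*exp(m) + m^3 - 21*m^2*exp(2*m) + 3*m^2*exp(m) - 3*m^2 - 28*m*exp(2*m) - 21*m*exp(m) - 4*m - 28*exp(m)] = m^4*exp(m) + 14*m^3*exp(2*m) + m^3*exp(m) - 21*m^2*exp(2*m) - 6*m^2*exp(m) + 3*m^2 - 98*m*exp(2*m) - 15*m*exp(m) - 6*m - 28*exp(2*m) - 49*exp(m) - 4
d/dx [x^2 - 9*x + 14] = 2*x - 9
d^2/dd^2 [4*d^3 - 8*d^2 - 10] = 24*d - 16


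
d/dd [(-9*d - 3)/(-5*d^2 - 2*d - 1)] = 3*(-15*d^2 - 10*d + 1)/(25*d^4 + 20*d^3 + 14*d^2 + 4*d + 1)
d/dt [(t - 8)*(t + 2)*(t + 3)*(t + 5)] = 4*t^3 + 6*t^2 - 98*t - 218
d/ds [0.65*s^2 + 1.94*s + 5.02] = 1.3*s + 1.94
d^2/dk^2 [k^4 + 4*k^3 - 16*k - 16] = 12*k*(k + 2)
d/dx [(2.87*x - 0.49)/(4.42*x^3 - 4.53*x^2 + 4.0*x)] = (-25.3708*x^3 + 19.4985*x^2 - 4.4394*x + 1.96)/(x^2*(19.5364*x^4 - 40.0452*x^3 + 55.8809*x^2 - 36.24*x + 16.0))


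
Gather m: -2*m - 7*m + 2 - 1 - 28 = -9*m - 27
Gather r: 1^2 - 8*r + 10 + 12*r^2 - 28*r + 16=12*r^2 - 36*r + 27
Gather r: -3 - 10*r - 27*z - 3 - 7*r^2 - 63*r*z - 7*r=-7*r^2 + r*(-63*z - 17) - 27*z - 6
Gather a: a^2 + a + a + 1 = a^2 + 2*a + 1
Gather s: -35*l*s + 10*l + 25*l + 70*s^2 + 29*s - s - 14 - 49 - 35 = 35*l + 70*s^2 + s*(28 - 35*l) - 98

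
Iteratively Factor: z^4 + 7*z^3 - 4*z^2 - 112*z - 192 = (z - 4)*(z^3 + 11*z^2 + 40*z + 48) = (z - 4)*(z + 4)*(z^2 + 7*z + 12) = (z - 4)*(z + 3)*(z + 4)*(z + 4)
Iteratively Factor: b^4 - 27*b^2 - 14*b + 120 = (b - 2)*(b^3 + 2*b^2 - 23*b - 60) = (b - 5)*(b - 2)*(b^2 + 7*b + 12) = (b - 5)*(b - 2)*(b + 3)*(b + 4)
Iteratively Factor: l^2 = (l)*(l)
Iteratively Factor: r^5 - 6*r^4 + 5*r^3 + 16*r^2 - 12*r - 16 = (r - 2)*(r^4 - 4*r^3 - 3*r^2 + 10*r + 8) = (r - 4)*(r - 2)*(r^3 - 3*r - 2) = (r - 4)*(r - 2)*(r + 1)*(r^2 - r - 2) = (r - 4)*(r - 2)^2*(r + 1)*(r + 1)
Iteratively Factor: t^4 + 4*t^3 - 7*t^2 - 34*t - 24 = (t + 1)*(t^3 + 3*t^2 - 10*t - 24) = (t + 1)*(t + 4)*(t^2 - t - 6) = (t - 3)*(t + 1)*(t + 4)*(t + 2)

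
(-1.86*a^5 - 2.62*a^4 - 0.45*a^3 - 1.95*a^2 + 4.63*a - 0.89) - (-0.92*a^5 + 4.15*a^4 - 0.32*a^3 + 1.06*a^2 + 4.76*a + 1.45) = -0.94*a^5 - 6.77*a^4 - 0.13*a^3 - 3.01*a^2 - 0.13*a - 2.34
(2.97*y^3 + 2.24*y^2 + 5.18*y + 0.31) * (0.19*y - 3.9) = 0.5643*y^4 - 11.1574*y^3 - 7.7518*y^2 - 20.1431*y - 1.209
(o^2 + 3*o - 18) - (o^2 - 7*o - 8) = 10*o - 10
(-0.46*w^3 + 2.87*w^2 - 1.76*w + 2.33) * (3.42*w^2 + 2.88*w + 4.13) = -1.5732*w^5 + 8.4906*w^4 + 0.3466*w^3 + 14.7529*w^2 - 0.5584*w + 9.6229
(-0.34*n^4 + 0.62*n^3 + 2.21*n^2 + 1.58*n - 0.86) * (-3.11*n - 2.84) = 1.0574*n^5 - 0.9626*n^4 - 8.6339*n^3 - 11.1902*n^2 - 1.8126*n + 2.4424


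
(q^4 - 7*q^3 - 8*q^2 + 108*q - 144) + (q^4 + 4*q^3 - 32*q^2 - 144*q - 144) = 2*q^4 - 3*q^3 - 40*q^2 - 36*q - 288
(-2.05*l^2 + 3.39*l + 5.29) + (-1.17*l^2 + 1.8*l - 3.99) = -3.22*l^2 + 5.19*l + 1.3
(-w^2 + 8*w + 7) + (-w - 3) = -w^2 + 7*w + 4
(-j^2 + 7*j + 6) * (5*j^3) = -5*j^5 + 35*j^4 + 30*j^3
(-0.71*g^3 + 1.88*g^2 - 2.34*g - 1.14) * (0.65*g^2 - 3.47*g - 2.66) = -0.4615*g^5 + 3.6857*g^4 - 6.156*g^3 + 2.378*g^2 + 10.1802*g + 3.0324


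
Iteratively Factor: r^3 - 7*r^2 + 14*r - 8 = (r - 4)*(r^2 - 3*r + 2) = (r - 4)*(r - 2)*(r - 1)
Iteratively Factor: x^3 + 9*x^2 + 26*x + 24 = (x + 2)*(x^2 + 7*x + 12) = (x + 2)*(x + 3)*(x + 4)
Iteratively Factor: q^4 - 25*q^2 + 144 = (q - 3)*(q^3 + 3*q^2 - 16*q - 48) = (q - 4)*(q - 3)*(q^2 + 7*q + 12) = (q - 4)*(q - 3)*(q + 3)*(q + 4)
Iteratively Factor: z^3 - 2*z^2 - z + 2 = (z - 1)*(z^2 - z - 2) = (z - 1)*(z + 1)*(z - 2)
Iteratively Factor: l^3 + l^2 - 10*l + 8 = (l - 2)*(l^2 + 3*l - 4) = (l - 2)*(l - 1)*(l + 4)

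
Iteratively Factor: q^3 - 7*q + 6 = (q + 3)*(q^2 - 3*q + 2) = (q - 2)*(q + 3)*(q - 1)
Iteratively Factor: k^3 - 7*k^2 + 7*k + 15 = (k - 5)*(k^2 - 2*k - 3) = (k - 5)*(k + 1)*(k - 3)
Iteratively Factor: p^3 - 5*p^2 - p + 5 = (p + 1)*(p^2 - 6*p + 5) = (p - 1)*(p + 1)*(p - 5)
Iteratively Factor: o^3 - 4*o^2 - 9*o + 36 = (o - 3)*(o^2 - o - 12) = (o - 3)*(o + 3)*(o - 4)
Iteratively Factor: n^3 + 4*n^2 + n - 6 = (n + 2)*(n^2 + 2*n - 3) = (n + 2)*(n + 3)*(n - 1)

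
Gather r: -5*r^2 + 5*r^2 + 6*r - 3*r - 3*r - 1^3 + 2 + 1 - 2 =0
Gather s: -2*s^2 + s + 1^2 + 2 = -2*s^2 + s + 3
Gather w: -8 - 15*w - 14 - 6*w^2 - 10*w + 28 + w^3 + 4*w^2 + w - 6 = w^3 - 2*w^2 - 24*w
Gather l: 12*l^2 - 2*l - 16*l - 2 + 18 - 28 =12*l^2 - 18*l - 12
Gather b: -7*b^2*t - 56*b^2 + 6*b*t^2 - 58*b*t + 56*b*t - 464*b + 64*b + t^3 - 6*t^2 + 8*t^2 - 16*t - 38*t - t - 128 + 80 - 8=b^2*(-7*t - 56) + b*(6*t^2 - 2*t - 400) + t^3 + 2*t^2 - 55*t - 56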